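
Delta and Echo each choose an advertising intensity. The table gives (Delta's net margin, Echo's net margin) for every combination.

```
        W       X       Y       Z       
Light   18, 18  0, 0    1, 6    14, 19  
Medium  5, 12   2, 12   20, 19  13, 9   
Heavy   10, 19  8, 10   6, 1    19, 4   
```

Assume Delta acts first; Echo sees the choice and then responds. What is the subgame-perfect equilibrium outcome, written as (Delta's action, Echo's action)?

Solve by backward induction (Delta leads).
- Light → Echo plays Z (best of 18, 0, 6, 19); Delta gets 14.
- Medium → Echo plays Y (best of 12, 12, 19, 9); Delta gets 20.
- Heavy → Echo plays W (best of 19, 10, 1, 4); Delta gets 10.
Delta's induced payoffs are 14, 20, 10, so Delta commits to Medium. Subgame-perfect outcome: (Medium, Y) with payoffs (20, 19).

(Medium, Y)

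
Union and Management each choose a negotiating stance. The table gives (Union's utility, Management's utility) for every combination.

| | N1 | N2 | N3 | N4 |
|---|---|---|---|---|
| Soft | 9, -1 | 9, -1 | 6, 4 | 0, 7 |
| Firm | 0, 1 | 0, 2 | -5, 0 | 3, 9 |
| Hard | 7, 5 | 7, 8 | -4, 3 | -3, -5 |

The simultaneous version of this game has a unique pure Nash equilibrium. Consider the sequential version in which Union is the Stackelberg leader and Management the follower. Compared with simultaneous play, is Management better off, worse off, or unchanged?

Work backward from Management's decision.
- Soft: BR = N4, leader payoff 0.
- Firm: BR = N4, leader payoff 3.
- Hard: BR = N2, leader payoff 7.
Maximizing over 0, 3, 7, Union chooses Hard. Subgame-perfect outcome: (Hard, N2) with payoffs (7, 8).
For the simultaneous game, intersect best replies.
Union's best replies: N1→Soft; N2→Soft; N3→Soft; N4→Firm.
Management's best replies: Soft→N4; Firm→N4; Hard→N2.
Only (Firm, N4) has each player best-responding; Nash payoffs (3, 9).
Management earns 8 sequentially versus 9 at the Nash outcome: worse off.

worse off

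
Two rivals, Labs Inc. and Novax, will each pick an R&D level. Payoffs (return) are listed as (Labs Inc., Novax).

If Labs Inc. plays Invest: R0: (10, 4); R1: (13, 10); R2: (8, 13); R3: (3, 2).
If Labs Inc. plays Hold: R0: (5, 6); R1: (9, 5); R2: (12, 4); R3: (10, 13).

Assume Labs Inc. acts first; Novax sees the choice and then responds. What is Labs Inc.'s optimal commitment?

Work backward from Novax's decision.
- Invest → Novax plays R2 (best of 4, 10, 13, 2); Labs Inc. gets 8.
- Hold → Novax plays R3 (best of 6, 5, 4, 13); Labs Inc. gets 10.
Among 8, 10, the best is 10 at Hold. Subgame-perfect outcome: (Hold, R3) with payoffs (10, 13).

Hold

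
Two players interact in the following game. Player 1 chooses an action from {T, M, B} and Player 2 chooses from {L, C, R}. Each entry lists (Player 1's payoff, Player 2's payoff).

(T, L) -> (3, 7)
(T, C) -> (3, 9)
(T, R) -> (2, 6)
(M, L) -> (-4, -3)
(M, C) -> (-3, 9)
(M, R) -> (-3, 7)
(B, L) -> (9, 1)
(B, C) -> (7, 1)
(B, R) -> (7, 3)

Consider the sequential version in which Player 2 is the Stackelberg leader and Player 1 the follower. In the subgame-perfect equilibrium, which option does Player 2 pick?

Solve by backward induction (Player 2 leads).
- L → Player 1 plays B (best of 3, -4, 9); Player 2 gets 1.
- C → Player 1 plays B (best of 3, -3, 7); Player 2 gets 1.
- R → Player 1 plays B (best of 2, -3, 7); Player 2 gets 3.
Among 1, 1, 3, the best is 3 at R. Subgame-perfect outcome: (B, R) with payoffs (7, 3).

R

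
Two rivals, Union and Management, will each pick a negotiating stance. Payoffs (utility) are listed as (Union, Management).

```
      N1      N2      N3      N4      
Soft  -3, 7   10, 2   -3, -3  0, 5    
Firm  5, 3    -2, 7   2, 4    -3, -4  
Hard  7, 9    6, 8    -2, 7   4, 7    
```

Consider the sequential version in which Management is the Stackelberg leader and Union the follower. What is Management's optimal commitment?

Union best-responds to each possible Management move:
- N1: BR = Hard, leader payoff 9.
- N2: BR = Soft, leader payoff 2.
- N3: BR = Firm, leader payoff 4.
- N4: BR = Hard, leader payoff 7.
Management's induced payoffs are 9, 2, 4, 7, so Management commits to N1. Subgame-perfect outcome: (Hard, N1) with payoffs (7, 9).

N1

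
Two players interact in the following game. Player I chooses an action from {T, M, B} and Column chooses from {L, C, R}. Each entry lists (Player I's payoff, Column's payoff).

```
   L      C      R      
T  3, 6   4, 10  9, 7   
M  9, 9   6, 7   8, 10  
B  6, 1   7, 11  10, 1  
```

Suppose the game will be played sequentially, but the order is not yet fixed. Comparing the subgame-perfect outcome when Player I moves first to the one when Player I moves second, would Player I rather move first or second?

first

If Player I leads: Column's best replies are T→C, M→R, B→C; Player I's induced payoffs 4, 8, 7; outcome (M, R), payoffs (8, 10).
If Column leads: Player I's best replies are L→M, C→B, R→B; Column's induced payoffs 9, 11, 1; outcome (B, C), payoffs (7, 11).
Player I gets 8 moving first and 7 moving second, so Player I prefers to move first.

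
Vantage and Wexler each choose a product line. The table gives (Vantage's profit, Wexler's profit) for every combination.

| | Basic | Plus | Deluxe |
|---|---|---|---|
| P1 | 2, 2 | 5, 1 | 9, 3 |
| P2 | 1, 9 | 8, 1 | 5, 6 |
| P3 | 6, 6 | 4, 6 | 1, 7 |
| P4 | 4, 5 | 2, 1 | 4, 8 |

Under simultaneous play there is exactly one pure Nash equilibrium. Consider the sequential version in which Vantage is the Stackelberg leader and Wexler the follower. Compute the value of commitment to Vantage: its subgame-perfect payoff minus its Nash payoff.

Wexler best-responds to each possible Vantage move:
- P1: BR = Deluxe, leader payoff 9.
- P2: BR = Basic, leader payoff 1.
- P3: BR = Deluxe, leader payoff 1.
- P4: BR = Deluxe, leader payoff 4.
Among 9, 1, 1, 4, the best is 9 at P1. Subgame-perfect outcome: (P1, Deluxe) with payoffs (9, 3).
Under simultaneous play:
Vantage's best replies: Basic→P3; Plus→P2; Deluxe→P1.
Wexler's best replies: P1→Deluxe; P2→Basic; P3→Deluxe; P4→Deluxe.
Only (P1, Deluxe) has each player best-responding; Nash payoffs (9, 3).
Vantage's commitment gain: 9 − 9 = 0.

0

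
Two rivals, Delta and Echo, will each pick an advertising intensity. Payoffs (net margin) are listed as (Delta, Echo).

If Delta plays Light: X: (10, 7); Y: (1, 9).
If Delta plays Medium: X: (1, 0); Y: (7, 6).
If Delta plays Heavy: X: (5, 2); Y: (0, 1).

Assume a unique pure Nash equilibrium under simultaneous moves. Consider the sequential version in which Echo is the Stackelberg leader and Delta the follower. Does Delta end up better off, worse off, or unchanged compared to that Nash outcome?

better off

Backward induction with Echo moving first.
- X: Delta compares 10, 1, 5 and picks Light; Echo would get 7.
- Y: Delta compares 1, 7, 0 and picks Medium; Echo would get 6.
Maximizing over 7, 6, Echo chooses X. Subgame-perfect outcome: (Light, X) with payoffs (10, 7).
Under simultaneous play:
Delta's best replies: X→Light; Y→Medium.
Echo's best replies: Light→Y; Medium→Y; Heavy→X.
The unique mutual best reply is (Medium, Y), giving (7, 6).
Delta earns 10 sequentially versus 7 at the Nash outcome: better off.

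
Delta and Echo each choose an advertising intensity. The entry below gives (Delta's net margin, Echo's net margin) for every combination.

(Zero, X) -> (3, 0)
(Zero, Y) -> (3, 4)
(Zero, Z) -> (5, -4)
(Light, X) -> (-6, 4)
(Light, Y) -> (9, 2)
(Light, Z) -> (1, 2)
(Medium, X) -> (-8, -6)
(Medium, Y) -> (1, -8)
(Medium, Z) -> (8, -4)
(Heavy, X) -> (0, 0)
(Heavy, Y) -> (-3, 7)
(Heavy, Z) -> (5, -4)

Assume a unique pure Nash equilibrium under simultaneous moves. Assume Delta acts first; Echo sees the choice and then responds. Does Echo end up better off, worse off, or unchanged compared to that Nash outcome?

Work backward from Echo's decision.
- Zero: BR = Y, leader payoff 3.
- Light: BR = X, leader payoff -6.
- Medium: BR = Z, leader payoff 8.
- Heavy: BR = Y, leader payoff -3.
Delta's induced payoffs are 3, -6, 8, -3, so Delta commits to Medium. Subgame-perfect outcome: (Medium, Z) with payoffs (8, -4).
Now find the simultaneous Nash equilibrium.
Delta's best replies: X→Zero; Y→Light; Z→Medium.
Echo's best replies: Zero→Y; Light→X; Medium→Z; Heavy→Y.
Only (Medium, Z) has each player best-responding; Nash payoffs (8, -4).
Echo earns -4 sequentially versus -4 at the Nash outcome: unchanged.

unchanged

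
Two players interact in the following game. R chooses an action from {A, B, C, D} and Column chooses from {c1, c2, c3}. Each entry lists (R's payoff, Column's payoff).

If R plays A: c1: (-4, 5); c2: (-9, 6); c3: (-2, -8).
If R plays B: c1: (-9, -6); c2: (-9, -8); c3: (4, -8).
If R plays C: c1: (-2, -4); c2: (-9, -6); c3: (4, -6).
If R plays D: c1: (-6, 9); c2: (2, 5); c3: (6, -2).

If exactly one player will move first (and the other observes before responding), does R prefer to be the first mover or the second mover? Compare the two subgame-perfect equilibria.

second

If R leads: Column's best replies are A→c2, B→c1, C→c1, D→c1; R's induced payoffs -9, -9, -2, -6; outcome (C, c1), payoffs (-2, -4).
If Column leads: R's best replies are c1→C, c2→D, c3→D; Column's induced payoffs -4, 5, -2; outcome (D, c2), payoffs (2, 5).
R gets -2 moving first and 2 moving second, so R prefers to move second.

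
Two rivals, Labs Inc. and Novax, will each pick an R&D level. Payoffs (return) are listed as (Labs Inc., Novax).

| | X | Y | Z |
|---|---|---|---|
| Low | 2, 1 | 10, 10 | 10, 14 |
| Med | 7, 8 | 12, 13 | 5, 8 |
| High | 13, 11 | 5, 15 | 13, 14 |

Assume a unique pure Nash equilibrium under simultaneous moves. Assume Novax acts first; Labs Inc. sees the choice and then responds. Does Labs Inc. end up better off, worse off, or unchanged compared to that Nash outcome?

better off

Backward induction with Novax moving first.
- X → Labs Inc. plays High (best of 2, 7, 13); Novax gets 11.
- Y → Labs Inc. plays Med (best of 10, 12, 5); Novax gets 13.
- Z → Labs Inc. plays High (best of 10, 5, 13); Novax gets 14.
Novax's induced payoffs are 11, 13, 14, so Novax commits to Z. Subgame-perfect outcome: (High, Z) with payoffs (13, 14).
Under simultaneous play:
Labs Inc.'s best replies: X→High; Y→Med; Z→High.
Novax's best replies: Low→Z; Med→Y; High→Y.
Only (Med, Y) has each player best-responding; Nash payoffs (12, 13).
Labs Inc. earns 13 sequentially versus 12 at the Nash outcome: better off.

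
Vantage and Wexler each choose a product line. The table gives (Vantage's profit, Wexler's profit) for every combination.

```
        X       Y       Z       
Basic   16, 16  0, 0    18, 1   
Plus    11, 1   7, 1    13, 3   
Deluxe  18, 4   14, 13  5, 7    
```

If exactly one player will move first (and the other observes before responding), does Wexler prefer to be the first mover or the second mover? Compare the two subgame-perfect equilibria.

second

If Vantage leads: Wexler's best replies are Basic→X, Plus→Z, Deluxe→Y; Vantage's induced payoffs 16, 13, 14; outcome (Basic, X), payoffs (16, 16).
If Wexler leads: Vantage's best replies are X→Deluxe, Y→Deluxe, Z→Basic; Wexler's induced payoffs 4, 13, 1; outcome (Deluxe, Y), payoffs (14, 13).
Wexler gets 13 moving first and 16 moving second, so Wexler prefers to move second.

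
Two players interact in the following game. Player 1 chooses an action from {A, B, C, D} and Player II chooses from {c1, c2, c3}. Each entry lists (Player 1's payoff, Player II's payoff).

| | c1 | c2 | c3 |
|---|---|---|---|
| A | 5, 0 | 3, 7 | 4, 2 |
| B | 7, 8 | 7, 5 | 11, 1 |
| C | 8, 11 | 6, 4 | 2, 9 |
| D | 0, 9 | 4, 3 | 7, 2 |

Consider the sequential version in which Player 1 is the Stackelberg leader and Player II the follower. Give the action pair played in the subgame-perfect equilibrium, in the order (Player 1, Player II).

Work backward from Player II's decision.
- A → Player II plays c2 (best of 0, 7, 2); Player 1 gets 3.
- B → Player II plays c1 (best of 8, 5, 1); Player 1 gets 7.
- C → Player II plays c1 (best of 11, 4, 9); Player 1 gets 8.
- D → Player II plays c1 (best of 9, 3, 2); Player 1 gets 0.
Player 1's induced payoffs are 3, 7, 8, 0, so Player 1 commits to C. Subgame-perfect outcome: (C, c1) with payoffs (8, 11).

(C, c1)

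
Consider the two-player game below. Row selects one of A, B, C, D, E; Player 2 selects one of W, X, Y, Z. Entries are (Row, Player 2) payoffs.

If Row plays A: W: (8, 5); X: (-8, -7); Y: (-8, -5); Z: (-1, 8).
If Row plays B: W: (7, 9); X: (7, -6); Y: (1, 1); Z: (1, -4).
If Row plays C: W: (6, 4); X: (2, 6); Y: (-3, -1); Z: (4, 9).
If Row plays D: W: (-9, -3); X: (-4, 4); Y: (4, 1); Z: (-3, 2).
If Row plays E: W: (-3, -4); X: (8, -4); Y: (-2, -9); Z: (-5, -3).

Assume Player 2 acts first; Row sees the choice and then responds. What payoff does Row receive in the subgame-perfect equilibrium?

Row best-responds to each possible Player 2 move:
- W: BR = A, leader payoff 5.
- X: BR = E, leader payoff -4.
- Y: BR = D, leader payoff 1.
- Z: BR = C, leader payoff 9.
Among 5, -4, 1, 9, the best is 9 at Z. Subgame-perfect outcome: (C, Z) with payoffs (4, 9).

4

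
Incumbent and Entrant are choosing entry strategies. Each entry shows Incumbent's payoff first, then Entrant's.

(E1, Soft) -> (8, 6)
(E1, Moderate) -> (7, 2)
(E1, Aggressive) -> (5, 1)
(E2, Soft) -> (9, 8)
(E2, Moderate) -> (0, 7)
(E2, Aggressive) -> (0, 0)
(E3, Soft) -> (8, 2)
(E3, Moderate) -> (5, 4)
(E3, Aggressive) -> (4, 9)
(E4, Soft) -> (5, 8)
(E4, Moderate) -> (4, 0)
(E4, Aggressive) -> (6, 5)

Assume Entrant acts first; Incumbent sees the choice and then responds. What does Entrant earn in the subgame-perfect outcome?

Backward induction with Entrant moving first.
- Soft: BR = E2, leader payoff 8.
- Moderate: BR = E1, leader payoff 2.
- Aggressive: BR = E4, leader payoff 5.
Maximizing over 8, 2, 5, Entrant chooses Soft. Subgame-perfect outcome: (E2, Soft) with payoffs (9, 8).

8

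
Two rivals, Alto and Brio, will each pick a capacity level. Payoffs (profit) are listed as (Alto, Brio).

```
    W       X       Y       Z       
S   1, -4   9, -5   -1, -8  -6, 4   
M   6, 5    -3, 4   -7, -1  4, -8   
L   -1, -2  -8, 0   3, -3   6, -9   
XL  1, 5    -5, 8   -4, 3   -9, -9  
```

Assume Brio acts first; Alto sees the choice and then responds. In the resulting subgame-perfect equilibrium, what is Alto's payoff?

6

Alto best-responds to each possible Brio move:
- W: Alto compares 1, 6, -1, 1 and picks M; Brio would get 5.
- X: Alto compares 9, -3, -8, -5 and picks S; Brio would get -5.
- Y: Alto compares -1, -7, 3, -4 and picks L; Brio would get -3.
- Z: Alto compares -6, 4, 6, -9 and picks L; Brio would get -9.
Among 5, -5, -3, -9, the best is 5 at W. Subgame-perfect outcome: (M, W) with payoffs (6, 5).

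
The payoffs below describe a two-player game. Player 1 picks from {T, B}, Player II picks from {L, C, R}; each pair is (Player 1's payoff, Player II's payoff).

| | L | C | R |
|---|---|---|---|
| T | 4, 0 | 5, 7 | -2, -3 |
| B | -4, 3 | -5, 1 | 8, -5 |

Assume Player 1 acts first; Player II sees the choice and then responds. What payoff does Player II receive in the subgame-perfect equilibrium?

7

Work backward from Player II's decision.
- T → Player II plays C (best of 0, 7, -3); Player 1 gets 5.
- B → Player II plays L (best of 3, 1, -5); Player 1 gets -4.
Maximizing over 5, -4, Player 1 chooses T. Subgame-perfect outcome: (T, C) with payoffs (5, 7).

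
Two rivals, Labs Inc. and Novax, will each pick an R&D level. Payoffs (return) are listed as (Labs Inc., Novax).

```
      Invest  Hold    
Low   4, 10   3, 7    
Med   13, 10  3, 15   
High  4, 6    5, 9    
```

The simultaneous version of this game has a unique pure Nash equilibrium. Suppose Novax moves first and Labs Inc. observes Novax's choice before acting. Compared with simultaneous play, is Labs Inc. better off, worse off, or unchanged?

better off

Backward induction with Novax moving first.
- Invest: BR = Med, leader payoff 10.
- Hold: BR = High, leader payoff 9.
Maximizing over 10, 9, Novax chooses Invest. Subgame-perfect outcome: (Med, Invest) with payoffs (13, 10).
Under simultaneous play:
Labs Inc.'s best replies: Invest→Med; Hold→High.
Novax's best replies: Low→Invest; Med→Hold; High→Hold.
Only (High, Hold) has each player best-responding; Nash payoffs (5, 9).
Labs Inc. earns 13 sequentially versus 5 at the Nash outcome: better off.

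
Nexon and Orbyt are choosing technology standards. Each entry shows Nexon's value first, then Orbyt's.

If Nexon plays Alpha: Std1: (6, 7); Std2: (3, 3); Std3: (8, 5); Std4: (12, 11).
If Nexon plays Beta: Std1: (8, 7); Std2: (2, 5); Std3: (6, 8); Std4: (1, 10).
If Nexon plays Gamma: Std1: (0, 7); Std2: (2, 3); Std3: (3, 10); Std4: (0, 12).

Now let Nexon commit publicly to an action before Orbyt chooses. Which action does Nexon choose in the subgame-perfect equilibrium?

Backward induction with Nexon moving first.
- Alpha: Orbyt compares 7, 3, 5, 11 and picks Std4; Nexon would get 12.
- Beta: Orbyt compares 7, 5, 8, 10 and picks Std4; Nexon would get 1.
- Gamma: Orbyt compares 7, 3, 10, 12 and picks Std4; Nexon would get 0.
Maximizing over 12, 1, 0, Nexon chooses Alpha. Subgame-perfect outcome: (Alpha, Std4) with payoffs (12, 11).

Alpha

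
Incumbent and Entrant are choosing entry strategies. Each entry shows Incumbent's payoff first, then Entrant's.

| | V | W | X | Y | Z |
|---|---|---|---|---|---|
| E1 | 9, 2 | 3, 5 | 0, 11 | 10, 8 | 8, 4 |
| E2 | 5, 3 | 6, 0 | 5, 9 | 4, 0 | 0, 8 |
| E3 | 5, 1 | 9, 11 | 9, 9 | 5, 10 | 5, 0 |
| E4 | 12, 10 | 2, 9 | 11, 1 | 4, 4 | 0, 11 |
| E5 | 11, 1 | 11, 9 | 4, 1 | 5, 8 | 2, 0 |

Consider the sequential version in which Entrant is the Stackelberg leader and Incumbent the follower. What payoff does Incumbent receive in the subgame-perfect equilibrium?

12

Backward induction with Entrant moving first.
- V → Incumbent plays E4 (best of 9, 5, 5, 12, 11); Entrant gets 10.
- W → Incumbent plays E5 (best of 3, 6, 9, 2, 11); Entrant gets 9.
- X → Incumbent plays E4 (best of 0, 5, 9, 11, 4); Entrant gets 1.
- Y → Incumbent plays E1 (best of 10, 4, 5, 4, 5); Entrant gets 8.
- Z → Incumbent plays E1 (best of 8, 0, 5, 0, 2); Entrant gets 4.
Among 10, 9, 1, 8, 4, the best is 10 at V. Subgame-perfect outcome: (E4, V) with payoffs (12, 10).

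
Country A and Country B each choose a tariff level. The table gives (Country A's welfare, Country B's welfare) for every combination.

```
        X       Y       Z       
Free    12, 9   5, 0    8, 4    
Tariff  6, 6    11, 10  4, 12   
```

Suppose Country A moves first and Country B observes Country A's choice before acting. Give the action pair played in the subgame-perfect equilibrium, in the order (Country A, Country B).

(Free, X)

Country B best-responds to each possible Country A move:
- Free: Country B compares 9, 0, 4 and picks X; Country A would get 12.
- Tariff: Country B compares 6, 10, 12 and picks Z; Country A would get 4.
Maximizing over 12, 4, Country A chooses Free. Subgame-perfect outcome: (Free, X) with payoffs (12, 9).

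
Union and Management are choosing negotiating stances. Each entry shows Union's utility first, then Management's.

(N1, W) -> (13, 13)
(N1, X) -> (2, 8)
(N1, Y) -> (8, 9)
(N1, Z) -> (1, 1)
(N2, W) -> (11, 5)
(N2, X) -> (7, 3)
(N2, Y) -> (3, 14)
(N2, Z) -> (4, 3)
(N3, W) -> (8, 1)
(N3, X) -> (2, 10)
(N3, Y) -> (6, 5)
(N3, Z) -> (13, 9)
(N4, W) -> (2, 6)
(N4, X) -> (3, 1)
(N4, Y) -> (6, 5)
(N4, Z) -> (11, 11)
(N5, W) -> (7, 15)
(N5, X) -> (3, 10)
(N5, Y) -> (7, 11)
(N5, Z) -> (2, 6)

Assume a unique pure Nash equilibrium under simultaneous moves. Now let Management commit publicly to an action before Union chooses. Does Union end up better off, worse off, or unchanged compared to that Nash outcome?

Union best-responds to each possible Management move:
- W: Union compares 13, 11, 8, 2, 7 and picks N1; Management would get 13.
- X: Union compares 2, 7, 2, 3, 3 and picks N2; Management would get 3.
- Y: Union compares 8, 3, 6, 6, 7 and picks N1; Management would get 9.
- Z: Union compares 1, 4, 13, 11, 2 and picks N3; Management would get 9.
Maximizing over 13, 3, 9, 9, Management chooses W. Subgame-perfect outcome: (N1, W) with payoffs (13, 13).
Under simultaneous play:
Union's best replies: W→N1; X→N2; Y→N1; Z→N3.
Management's best replies: N1→W; N2→Y; N3→X; N4→Z; N5→W.
Only (N1, W) has each player best-responding; Nash payoffs (13, 13).
Union earns 13 sequentially versus 13 at the Nash outcome: unchanged.

unchanged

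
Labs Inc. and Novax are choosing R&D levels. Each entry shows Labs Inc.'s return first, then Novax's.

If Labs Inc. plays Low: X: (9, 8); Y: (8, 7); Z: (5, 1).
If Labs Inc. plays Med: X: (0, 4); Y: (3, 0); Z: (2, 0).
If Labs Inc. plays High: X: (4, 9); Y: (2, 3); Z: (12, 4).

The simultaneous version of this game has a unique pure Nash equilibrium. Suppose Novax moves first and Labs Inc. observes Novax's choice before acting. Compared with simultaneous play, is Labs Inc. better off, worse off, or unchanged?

Solve by backward induction (Novax leads).
- X: BR = Low, leader payoff 8.
- Y: BR = Low, leader payoff 7.
- Z: BR = High, leader payoff 4.
Among 8, 7, 4, the best is 8 at X. Subgame-perfect outcome: (Low, X) with payoffs (9, 8).
Under simultaneous play:
Labs Inc.'s best replies: X→Low; Y→Low; Z→High.
Novax's best replies: Low→X; Med→X; High→X.
The unique mutual best reply is (Low, X), giving (9, 8).
Labs Inc. earns 9 sequentially versus 9 at the Nash outcome: unchanged.

unchanged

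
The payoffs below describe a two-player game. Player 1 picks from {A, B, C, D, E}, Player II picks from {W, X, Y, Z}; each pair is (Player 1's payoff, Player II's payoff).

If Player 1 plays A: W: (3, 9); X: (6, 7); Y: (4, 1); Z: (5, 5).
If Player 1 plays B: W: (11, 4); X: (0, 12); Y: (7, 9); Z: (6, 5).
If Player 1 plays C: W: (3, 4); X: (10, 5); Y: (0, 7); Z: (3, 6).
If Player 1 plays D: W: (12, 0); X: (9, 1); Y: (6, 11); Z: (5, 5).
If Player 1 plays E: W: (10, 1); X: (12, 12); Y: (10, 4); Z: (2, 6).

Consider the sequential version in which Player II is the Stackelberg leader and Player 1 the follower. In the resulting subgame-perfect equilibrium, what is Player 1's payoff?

12

Backward induction with Player II moving first.
- W: Player 1 compares 3, 11, 3, 12, 10 and picks D; Player II would get 0.
- X: Player 1 compares 6, 0, 10, 9, 12 and picks E; Player II would get 12.
- Y: Player 1 compares 4, 7, 0, 6, 10 and picks E; Player II would get 4.
- Z: Player 1 compares 5, 6, 3, 5, 2 and picks B; Player II would get 5.
Maximizing over 0, 12, 4, 5, Player II chooses X. Subgame-perfect outcome: (E, X) with payoffs (12, 12).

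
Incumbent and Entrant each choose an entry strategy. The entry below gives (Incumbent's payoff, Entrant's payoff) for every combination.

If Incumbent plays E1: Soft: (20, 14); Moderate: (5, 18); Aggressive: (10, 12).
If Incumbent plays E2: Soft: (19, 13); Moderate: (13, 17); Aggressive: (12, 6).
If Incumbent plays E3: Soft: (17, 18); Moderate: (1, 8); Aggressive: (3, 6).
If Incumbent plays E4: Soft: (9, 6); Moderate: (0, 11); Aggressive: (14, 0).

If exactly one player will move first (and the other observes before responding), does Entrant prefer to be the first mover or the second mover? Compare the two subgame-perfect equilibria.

If Incumbent leads: Entrant's best replies are E1→Moderate, E2→Moderate, E3→Soft, E4→Moderate; Incumbent's induced payoffs 5, 13, 17, 0; outcome (E3, Soft), payoffs (17, 18).
If Entrant leads: Incumbent's best replies are Soft→E1, Moderate→E2, Aggressive→E4; Entrant's induced payoffs 14, 17, 0; outcome (E2, Moderate), payoffs (13, 17).
Entrant gets 17 moving first and 18 moving second, so Entrant prefers to move second.

second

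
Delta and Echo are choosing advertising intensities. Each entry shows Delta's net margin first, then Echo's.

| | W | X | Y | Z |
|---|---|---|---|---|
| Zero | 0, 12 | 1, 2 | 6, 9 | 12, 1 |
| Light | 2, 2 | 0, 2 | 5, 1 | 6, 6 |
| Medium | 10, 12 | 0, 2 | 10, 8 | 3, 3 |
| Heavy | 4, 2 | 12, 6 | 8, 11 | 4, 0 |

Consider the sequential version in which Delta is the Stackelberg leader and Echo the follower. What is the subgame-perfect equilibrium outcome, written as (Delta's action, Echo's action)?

(Medium, W)

Echo best-responds to each possible Delta move:
- Zero: Echo compares 12, 2, 9, 1 and picks W; Delta would get 0.
- Light: Echo compares 2, 2, 1, 6 and picks Z; Delta would get 6.
- Medium: Echo compares 12, 2, 8, 3 and picks W; Delta would get 10.
- Heavy: Echo compares 2, 6, 11, 0 and picks Y; Delta would get 8.
Delta's induced payoffs are 0, 6, 10, 8, so Delta commits to Medium. Subgame-perfect outcome: (Medium, W) with payoffs (10, 12).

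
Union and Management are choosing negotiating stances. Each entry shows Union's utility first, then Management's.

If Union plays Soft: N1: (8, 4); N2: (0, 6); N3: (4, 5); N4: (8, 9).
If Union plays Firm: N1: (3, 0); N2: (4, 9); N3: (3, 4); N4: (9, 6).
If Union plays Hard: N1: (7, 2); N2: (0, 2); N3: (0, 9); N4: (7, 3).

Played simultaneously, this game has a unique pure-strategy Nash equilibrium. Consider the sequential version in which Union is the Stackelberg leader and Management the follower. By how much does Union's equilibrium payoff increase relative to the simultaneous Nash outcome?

Solve by backward induction (Union leads).
- Soft: BR = N4, leader payoff 8.
- Firm: BR = N2, leader payoff 4.
- Hard: BR = N3, leader payoff 0.
Among 8, 4, 0, the best is 8 at Soft. Subgame-perfect outcome: (Soft, N4) with payoffs (8, 9).
For the simultaneous game, intersect best replies.
Union's best replies: N1→Soft; N2→Firm; N3→Soft; N4→Firm.
Management's best replies: Soft→N4; Firm→N2; Hard→N3.
Only (Firm, N2) has each player best-responding; Nash payoffs (4, 9).
Union's commitment gain: 8 − 4 = 4.

4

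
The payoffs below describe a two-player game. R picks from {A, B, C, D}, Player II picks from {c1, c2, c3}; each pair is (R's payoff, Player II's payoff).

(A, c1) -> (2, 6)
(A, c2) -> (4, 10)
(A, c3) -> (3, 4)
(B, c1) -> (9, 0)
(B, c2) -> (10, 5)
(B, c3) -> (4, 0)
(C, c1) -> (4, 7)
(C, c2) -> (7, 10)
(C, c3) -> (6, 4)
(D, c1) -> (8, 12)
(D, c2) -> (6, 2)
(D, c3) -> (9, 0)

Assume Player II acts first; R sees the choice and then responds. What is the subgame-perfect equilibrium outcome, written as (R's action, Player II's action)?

(B, c2)

Backward induction with Player II moving first.
- c1: BR = B, leader payoff 0.
- c2: BR = B, leader payoff 5.
- c3: BR = D, leader payoff 0.
Maximizing over 0, 5, 0, Player II chooses c2. Subgame-perfect outcome: (B, c2) with payoffs (10, 5).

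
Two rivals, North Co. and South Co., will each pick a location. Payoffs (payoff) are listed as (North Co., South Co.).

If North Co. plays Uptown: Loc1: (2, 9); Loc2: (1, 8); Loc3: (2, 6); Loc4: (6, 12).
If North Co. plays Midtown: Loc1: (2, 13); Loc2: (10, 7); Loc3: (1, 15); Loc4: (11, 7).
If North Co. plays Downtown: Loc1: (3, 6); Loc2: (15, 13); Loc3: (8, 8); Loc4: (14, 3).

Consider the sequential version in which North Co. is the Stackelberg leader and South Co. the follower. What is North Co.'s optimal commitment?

Solve by backward induction (North Co. leads).
- Uptown: BR = Loc4, leader payoff 6.
- Midtown: BR = Loc3, leader payoff 1.
- Downtown: BR = Loc2, leader payoff 15.
Among 6, 1, 15, the best is 15 at Downtown. Subgame-perfect outcome: (Downtown, Loc2) with payoffs (15, 13).

Downtown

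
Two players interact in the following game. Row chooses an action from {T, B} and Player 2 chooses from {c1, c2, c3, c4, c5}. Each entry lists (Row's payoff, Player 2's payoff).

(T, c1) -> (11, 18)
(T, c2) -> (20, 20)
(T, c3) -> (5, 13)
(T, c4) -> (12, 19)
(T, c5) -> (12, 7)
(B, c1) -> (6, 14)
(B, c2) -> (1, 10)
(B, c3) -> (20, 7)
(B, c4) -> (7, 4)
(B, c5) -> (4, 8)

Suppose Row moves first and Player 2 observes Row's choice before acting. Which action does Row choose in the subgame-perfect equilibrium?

Work backward from Player 2's decision.
- T: BR = c2, leader payoff 20.
- B: BR = c1, leader payoff 6.
Row's induced payoffs are 20, 6, so Row commits to T. Subgame-perfect outcome: (T, c2) with payoffs (20, 20).

T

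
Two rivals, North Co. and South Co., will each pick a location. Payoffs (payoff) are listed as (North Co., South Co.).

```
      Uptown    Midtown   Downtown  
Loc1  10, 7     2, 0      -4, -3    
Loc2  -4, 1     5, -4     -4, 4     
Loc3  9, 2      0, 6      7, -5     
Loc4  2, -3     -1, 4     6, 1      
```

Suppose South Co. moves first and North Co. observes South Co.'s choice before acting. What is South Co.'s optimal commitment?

Uptown

North Co. best-responds to each possible South Co. move:
- Uptown: North Co. compares 10, -4, 9, 2 and picks Loc1; South Co. would get 7.
- Midtown: North Co. compares 2, 5, 0, -1 and picks Loc2; South Co. would get -4.
- Downtown: North Co. compares -4, -4, 7, 6 and picks Loc3; South Co. would get -5.
South Co.'s induced payoffs are 7, -4, -5, so South Co. commits to Uptown. Subgame-perfect outcome: (Loc1, Uptown) with payoffs (10, 7).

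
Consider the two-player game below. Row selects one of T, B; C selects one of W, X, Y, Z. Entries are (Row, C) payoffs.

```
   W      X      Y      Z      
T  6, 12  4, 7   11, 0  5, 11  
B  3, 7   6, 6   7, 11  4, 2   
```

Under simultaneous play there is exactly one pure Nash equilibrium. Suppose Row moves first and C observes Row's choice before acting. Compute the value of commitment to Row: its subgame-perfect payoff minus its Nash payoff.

C best-responds to each possible Row move:
- T: C compares 12, 7, 0, 11 and picks W; Row would get 6.
- B: C compares 7, 6, 11, 2 and picks Y; Row would get 7.
Among 6, 7, the best is 7 at B. Subgame-perfect outcome: (B, Y) with payoffs (7, 11).
Now find the simultaneous Nash equilibrium.
Row's best replies: W→T; X→B; Y→T; Z→T.
C's best replies: T→W; B→Y.
Only (T, W) has each player best-responding; Nash payoffs (6, 12).
Row's commitment gain: 7 − 6 = 1.

1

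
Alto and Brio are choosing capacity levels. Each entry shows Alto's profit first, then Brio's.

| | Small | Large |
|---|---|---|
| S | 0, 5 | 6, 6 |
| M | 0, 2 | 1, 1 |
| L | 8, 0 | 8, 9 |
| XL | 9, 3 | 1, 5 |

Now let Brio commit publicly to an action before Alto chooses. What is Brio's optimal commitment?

Work backward from Alto's decision.
- Small → Alto plays XL (best of 0, 0, 8, 9); Brio gets 3.
- Large → Alto plays L (best of 6, 1, 8, 1); Brio gets 9.
Maximizing over 3, 9, Brio chooses Large. Subgame-perfect outcome: (L, Large) with payoffs (8, 9).

Large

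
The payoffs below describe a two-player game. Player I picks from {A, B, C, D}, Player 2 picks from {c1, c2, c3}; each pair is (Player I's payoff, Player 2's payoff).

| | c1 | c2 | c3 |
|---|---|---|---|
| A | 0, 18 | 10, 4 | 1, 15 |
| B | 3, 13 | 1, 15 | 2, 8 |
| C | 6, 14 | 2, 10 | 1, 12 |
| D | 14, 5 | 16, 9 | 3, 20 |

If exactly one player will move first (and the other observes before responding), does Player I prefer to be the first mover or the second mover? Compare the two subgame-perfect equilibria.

If Player I leads: Player 2's best replies are A→c1, B→c2, C→c1, D→c3; Player I's induced payoffs 0, 1, 6, 3; outcome (C, c1), payoffs (6, 14).
If Player 2 leads: Player I's best replies are c1→D, c2→D, c3→D; Player 2's induced payoffs 5, 9, 20; outcome (D, c3), payoffs (3, 20).
Player I gets 6 moving first and 3 moving second, so Player I prefers to move first.

first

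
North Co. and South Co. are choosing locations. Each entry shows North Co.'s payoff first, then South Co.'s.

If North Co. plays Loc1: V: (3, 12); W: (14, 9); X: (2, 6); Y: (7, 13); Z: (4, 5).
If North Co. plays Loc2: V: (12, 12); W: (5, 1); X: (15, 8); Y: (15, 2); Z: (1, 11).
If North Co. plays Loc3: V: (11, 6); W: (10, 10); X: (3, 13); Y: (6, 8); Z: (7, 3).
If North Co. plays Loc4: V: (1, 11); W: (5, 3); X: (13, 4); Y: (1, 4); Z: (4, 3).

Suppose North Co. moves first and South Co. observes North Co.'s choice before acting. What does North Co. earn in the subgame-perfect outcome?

Solve by backward induction (North Co. leads).
- Loc1: BR = Y, leader payoff 7.
- Loc2: BR = V, leader payoff 12.
- Loc3: BR = X, leader payoff 3.
- Loc4: BR = V, leader payoff 1.
Maximizing over 7, 12, 3, 1, North Co. chooses Loc2. Subgame-perfect outcome: (Loc2, V) with payoffs (12, 12).

12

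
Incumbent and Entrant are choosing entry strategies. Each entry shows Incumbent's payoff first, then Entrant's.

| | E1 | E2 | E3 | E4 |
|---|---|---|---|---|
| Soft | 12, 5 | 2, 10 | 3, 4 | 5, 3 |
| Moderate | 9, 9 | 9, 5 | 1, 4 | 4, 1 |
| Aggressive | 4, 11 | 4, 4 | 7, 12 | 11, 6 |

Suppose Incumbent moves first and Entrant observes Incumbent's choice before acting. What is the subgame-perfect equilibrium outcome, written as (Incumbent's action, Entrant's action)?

(Moderate, E1)

Entrant best-responds to each possible Incumbent move:
- Soft → Entrant plays E2 (best of 5, 10, 4, 3); Incumbent gets 2.
- Moderate → Entrant plays E1 (best of 9, 5, 4, 1); Incumbent gets 9.
- Aggressive → Entrant plays E3 (best of 11, 4, 12, 6); Incumbent gets 7.
Among 2, 9, 7, the best is 9 at Moderate. Subgame-perfect outcome: (Moderate, E1) with payoffs (9, 9).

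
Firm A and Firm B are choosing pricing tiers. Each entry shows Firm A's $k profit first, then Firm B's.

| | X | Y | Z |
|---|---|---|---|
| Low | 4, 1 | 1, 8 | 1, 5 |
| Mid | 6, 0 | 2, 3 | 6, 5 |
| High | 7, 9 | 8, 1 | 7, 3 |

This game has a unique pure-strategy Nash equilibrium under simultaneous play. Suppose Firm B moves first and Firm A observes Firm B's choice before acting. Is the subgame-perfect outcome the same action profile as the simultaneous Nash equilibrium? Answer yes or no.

Solve by backward induction (Firm B leads).
- X → Firm A plays High (best of 4, 6, 7); Firm B gets 9.
- Y → Firm A plays High (best of 1, 2, 8); Firm B gets 1.
- Z → Firm A plays High (best of 1, 6, 7); Firm B gets 3.
Firm B's induced payoffs are 9, 1, 3, so Firm B commits to X. Subgame-perfect outcome: (High, X) with payoffs (7, 9).
For the simultaneous game, intersect best replies.
Firm A's best replies: X→High; Y→High; Z→High.
Firm B's best replies: Low→Y; Mid→Z; High→X.
The unique mutual best reply is (High, X), giving (7, 9).
Sequential outcome (High, X) coincides with the Nash profile (High, X).

yes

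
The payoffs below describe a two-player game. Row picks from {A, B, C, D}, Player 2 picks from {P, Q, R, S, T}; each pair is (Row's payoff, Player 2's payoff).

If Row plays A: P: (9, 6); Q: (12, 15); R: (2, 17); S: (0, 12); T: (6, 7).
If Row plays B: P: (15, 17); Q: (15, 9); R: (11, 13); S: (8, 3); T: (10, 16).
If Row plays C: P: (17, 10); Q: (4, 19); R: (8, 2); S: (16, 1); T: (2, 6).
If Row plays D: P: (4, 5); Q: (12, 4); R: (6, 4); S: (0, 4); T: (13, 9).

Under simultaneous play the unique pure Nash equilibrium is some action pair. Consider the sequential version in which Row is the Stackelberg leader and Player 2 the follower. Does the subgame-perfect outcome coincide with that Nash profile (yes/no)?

Player 2 best-responds to each possible Row move:
- A: Player 2 compares 6, 15, 17, 12, 7 and picks R; Row would get 2.
- B: Player 2 compares 17, 9, 13, 3, 16 and picks P; Row would get 15.
- C: Player 2 compares 10, 19, 2, 1, 6 and picks Q; Row would get 4.
- D: Player 2 compares 5, 4, 4, 4, 9 and picks T; Row would get 13.
Among 2, 15, 4, 13, the best is 15 at B. Subgame-perfect outcome: (B, P) with payoffs (15, 17).
For the simultaneous game, intersect best replies.
Row's best replies: P→C; Q→B; R→B; S→C; T→D.
Player 2's best replies: A→R; B→P; C→Q; D→T.
Only (D, T) has each player best-responding; Nash payoffs (13, 9).
Sequential outcome (B, P) differs from the Nash profile (D, T).

no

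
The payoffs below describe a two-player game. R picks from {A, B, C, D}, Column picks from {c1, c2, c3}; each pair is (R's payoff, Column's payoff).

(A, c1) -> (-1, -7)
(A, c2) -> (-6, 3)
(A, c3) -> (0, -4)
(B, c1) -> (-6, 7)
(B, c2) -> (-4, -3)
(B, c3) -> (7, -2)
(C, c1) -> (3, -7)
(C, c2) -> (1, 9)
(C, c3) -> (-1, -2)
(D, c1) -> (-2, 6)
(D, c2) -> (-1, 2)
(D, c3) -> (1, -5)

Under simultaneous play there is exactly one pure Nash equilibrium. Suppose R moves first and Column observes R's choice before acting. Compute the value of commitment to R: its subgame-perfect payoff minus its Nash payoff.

0

Work backward from Column's decision.
- A: BR = c2, leader payoff -6.
- B: BR = c1, leader payoff -6.
- C: BR = c2, leader payoff 1.
- D: BR = c1, leader payoff -2.
Among -6, -6, 1, -2, the best is 1 at C. Subgame-perfect outcome: (C, c2) with payoffs (1, 9).
Under simultaneous play:
R's best replies: c1→C; c2→C; c3→B.
Column's best replies: A→c2; B→c1; C→c2; D→c1.
Only (C, c2) has each player best-responding; Nash payoffs (1, 9).
R's commitment gain: 1 − 1 = 0.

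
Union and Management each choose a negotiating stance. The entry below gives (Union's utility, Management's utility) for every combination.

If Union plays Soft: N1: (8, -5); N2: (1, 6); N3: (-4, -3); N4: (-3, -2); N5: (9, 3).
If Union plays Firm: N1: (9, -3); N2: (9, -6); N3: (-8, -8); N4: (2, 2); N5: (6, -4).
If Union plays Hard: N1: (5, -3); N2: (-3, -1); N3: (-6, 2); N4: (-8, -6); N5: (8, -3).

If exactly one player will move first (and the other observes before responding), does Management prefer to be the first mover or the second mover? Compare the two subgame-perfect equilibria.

If Union leads: Management's best replies are Soft→N2, Firm→N4, Hard→N3; Union's induced payoffs 1, 2, -6; outcome (Firm, N4), payoffs (2, 2).
If Management leads: Union's best replies are N1→Firm, N2→Firm, N3→Soft, N4→Firm, N5→Soft; Management's induced payoffs -3, -6, -3, 2, 3; outcome (Soft, N5), payoffs (9, 3).
Management gets 3 moving first and 2 moving second, so Management prefers to move first.

first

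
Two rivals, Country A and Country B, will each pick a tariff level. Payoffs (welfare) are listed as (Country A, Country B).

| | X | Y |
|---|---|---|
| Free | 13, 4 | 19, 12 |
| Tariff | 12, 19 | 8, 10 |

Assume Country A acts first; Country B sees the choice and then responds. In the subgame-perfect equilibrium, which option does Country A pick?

Free

Solve by backward induction (Country A leads).
- Free → Country B plays Y (best of 4, 12); Country A gets 19.
- Tariff → Country B plays X (best of 19, 10); Country A gets 12.
Country A's induced payoffs are 19, 12, so Country A commits to Free. Subgame-perfect outcome: (Free, Y) with payoffs (19, 12).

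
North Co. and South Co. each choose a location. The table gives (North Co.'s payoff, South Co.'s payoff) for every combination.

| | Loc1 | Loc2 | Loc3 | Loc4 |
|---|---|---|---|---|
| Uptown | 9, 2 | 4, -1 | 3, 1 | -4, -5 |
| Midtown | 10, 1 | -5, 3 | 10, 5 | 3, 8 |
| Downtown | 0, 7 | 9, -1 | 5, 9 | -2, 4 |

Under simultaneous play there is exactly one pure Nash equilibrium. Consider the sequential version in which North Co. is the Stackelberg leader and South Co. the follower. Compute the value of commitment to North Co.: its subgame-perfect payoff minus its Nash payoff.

Work backward from South Co.'s decision.
- Uptown → South Co. plays Loc1 (best of 2, -1, 1, -5); North Co. gets 9.
- Midtown → South Co. plays Loc4 (best of 1, 3, 5, 8); North Co. gets 3.
- Downtown → South Co. plays Loc3 (best of 7, -1, 9, 4); North Co. gets 5.
Among 9, 3, 5, the best is 9 at Uptown. Subgame-perfect outcome: (Uptown, Loc1) with payoffs (9, 2).
Now find the simultaneous Nash equilibrium.
North Co.'s best replies: Loc1→Midtown; Loc2→Downtown; Loc3→Midtown; Loc4→Midtown.
South Co.'s best replies: Uptown→Loc1; Midtown→Loc4; Downtown→Loc3.
Only (Midtown, Loc4) has each player best-responding; Nash payoffs (3, 8).
North Co.'s commitment gain: 9 − 3 = 6.

6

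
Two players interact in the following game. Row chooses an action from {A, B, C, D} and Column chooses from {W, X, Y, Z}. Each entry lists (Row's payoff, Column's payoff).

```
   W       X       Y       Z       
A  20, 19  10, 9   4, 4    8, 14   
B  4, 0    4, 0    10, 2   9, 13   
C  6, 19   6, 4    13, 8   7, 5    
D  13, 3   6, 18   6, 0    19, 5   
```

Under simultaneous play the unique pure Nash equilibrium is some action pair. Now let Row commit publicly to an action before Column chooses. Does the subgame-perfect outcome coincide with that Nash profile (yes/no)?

Backward induction with Row moving first.
- A → Column plays W (best of 19, 9, 4, 14); Row gets 20.
- B → Column plays Z (best of 0, 0, 2, 13); Row gets 9.
- C → Column plays W (best of 19, 4, 8, 5); Row gets 6.
- D → Column plays X (best of 3, 18, 0, 5); Row gets 6.
Maximizing over 20, 9, 6, 6, Row chooses A. Subgame-perfect outcome: (A, W) with payoffs (20, 19).
Now find the simultaneous Nash equilibrium.
Row's best replies: W→A; X→A; Y→C; Z→D.
Column's best replies: A→W; B→Z; C→W; D→X.
The unique mutual best reply is (A, W), giving (20, 19).
Sequential outcome (A, W) coincides with the Nash profile (A, W).

yes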